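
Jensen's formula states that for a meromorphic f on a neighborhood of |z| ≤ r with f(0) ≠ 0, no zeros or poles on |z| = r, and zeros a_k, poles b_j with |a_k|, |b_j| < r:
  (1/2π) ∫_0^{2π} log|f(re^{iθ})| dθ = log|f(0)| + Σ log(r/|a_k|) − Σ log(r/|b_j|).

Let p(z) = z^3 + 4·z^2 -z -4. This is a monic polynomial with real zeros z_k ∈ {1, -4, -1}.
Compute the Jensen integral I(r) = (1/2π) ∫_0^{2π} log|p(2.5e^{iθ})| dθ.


Zeros: -4, -1, 1; r = 2.5.
Inside |z| < r: -1, 1. Outside (|z| ≥ r): -4.
p(0) = -4, so log|p(0)| = log(4) = 1.3863.
Apply Jensen: I(r) = log|p(0)| + Σ_k log(r/|z_k|), summed over zeros inside |z| < r.
  log(r/|z_k|) for z_k = 1: log(2.5/1) = 0.9163
  log(r/|z_k|) for z_k = -1: log(2.5/1) = 0.9163
  Outside zeros (-4) contribute nothing to the Jensen sum.
Sum over inside zeros: 1.8326.
I(r) = log|p(0)| + (inside sum) = 1.3863 + 1.8326 = 3.2189.
Note: since some zeros are outside |z| ≤ r, the simplified n·log(r) form does NOT apply — only the inside zeros contribute.

I(r) ≈ 3.2189.


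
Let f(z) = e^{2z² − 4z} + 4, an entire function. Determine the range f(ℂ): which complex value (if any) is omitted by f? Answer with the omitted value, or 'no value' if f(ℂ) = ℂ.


Little Picard bounds the complement of f(ℂ) to at most one point.
The exponent g(z) = 2z² − 4z is a nonconstant polynomial, hence surjective onto ℂ. So e^{g(z)} takes every value in {e^w : w ∈ ℂ} = ℂ ∖ {0}. Adding 4 shifts the range to ℂ ∖ {4}. f omits exactly 4.

Omitted value: 4.


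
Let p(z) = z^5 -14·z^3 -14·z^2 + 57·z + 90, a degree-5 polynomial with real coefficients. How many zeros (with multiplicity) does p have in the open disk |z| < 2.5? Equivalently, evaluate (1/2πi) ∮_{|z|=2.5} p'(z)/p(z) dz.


The zeros of p are: (-2 + 1i), (-2 - 1i), 3, -2, 3.
Their magnitudes are: 2.236, 2.236, 3, 2, 3.
Zeros with |z| < R = 2.5: (-2 + 1i), (-2 - 1i), -2.
Count = 3.
By the argument principle, (1/2πi) ∮_{|z|=R} p'(z)/p(z) dz equals exactly this count.

Number of zeros inside |z| < 2.5: 3.


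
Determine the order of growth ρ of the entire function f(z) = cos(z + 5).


cos(w) is a linear combination of e^{iw} and e^{−iw} (or e^w, e^{−w} in the hyperbolic case), so |cos(w)| ≤ e^{|w|}. With w = z + 5, |w| ≤ 1|z| + 5 = 1r + 5 on |z| = r, giving M(r) ≤ e^{1r + 5}, so ρ ≤ 1. On a suitable ray (z = it for sin/cos; z = t for sinh/cosh, t real → ∞), |cos(z + 5)| grows like e^{1|t|}/2, so ρ ≥ 1. Hence ρ = 1.
Therefore ρ = 1.

Order ρ = 1.


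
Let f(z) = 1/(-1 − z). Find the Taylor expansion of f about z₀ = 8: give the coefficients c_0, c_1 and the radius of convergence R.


Let w = z − z₀, so z = z₀ + w.
Then -1 − z = -1 − (z₀ + w) = (-1 − z₀) − w = -9 − w.
f(z) = 1/(-9 − w) = (1/(-9)) · 1/(1 − w/(-9)) = Σ_{n≥0} w^n / (-9)^(n+1).
So c_n = 1/(-9)^(n+1):
  c_0 = 1/(-9)^1 = -1/9.
  c_1 = 1/(-9)^2 = 1/81.
The series is valid for |w/d| < 1, i.e. |z − z₀| < |d|.
Radius of convergence: R = |-1 − z₀| = |-9| = 9 (distance from z₀ to the singularity z = -1).

c_0 = -1/9, c_1 = 1/81; R = 9.


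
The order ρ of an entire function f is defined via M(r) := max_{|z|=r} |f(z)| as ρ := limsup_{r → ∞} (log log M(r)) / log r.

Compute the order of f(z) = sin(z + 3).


sin(w) is a linear combination of e^{iw} and e^{−iw} (or e^w, e^{−w} in the hyperbolic case), so |sin(w)| ≤ e^{|w|}. With w = z + 3, |w| ≤ 1|z| + 3 = 1r + 3 on |z| = r, giving M(r) ≤ e^{1r + 3}, so ρ ≤ 1. On a suitable ray (z = it for sin/cos; z = t for sinh/cosh, t real → ∞), |sin(z + 3)| grows like e^{1|t|}/2, so ρ ≥ 1. Hence ρ = 1.
Therefore ρ = 1.

Order ρ = 1.


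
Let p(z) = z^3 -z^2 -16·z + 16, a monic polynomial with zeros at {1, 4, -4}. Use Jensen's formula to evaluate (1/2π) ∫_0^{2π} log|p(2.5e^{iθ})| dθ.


Zeros: -4, 1, 4; r = 2.5.
Inside |z| < r: 1. Outside (|z| ≥ r): -4, 4.
p(0) = 16, so log|p(0)| = log(16) = 2.7726.
Apply Jensen: I(r) = log|p(0)| + Σ_k log(r/|z_k|), summed over zeros inside |z| < r.
  log(r/|z_k|) for z_k = 1: log(2.5/1) = 0.9163
  Outside zeros (-4, 4) contribute nothing to the Jensen sum.
Sum over inside zeros: 0.9163.
I(r) = log|p(0)| + (inside sum) = 2.7726 + 0.9163 = 3.6889.
Note: since some zeros are outside |z| ≤ r, the simplified n·log(r) form does NOT apply — only the inside zeros contribute.

I(r) ≈ 3.6889.


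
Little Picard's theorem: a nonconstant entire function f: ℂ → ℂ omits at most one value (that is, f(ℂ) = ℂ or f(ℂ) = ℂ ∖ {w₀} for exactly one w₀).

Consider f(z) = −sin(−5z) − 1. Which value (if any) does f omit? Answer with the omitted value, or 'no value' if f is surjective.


Little Picard bounds the complement of f(ℂ) to at most one point.
sin is entire and surjective onto ℂ: for every w ∈ ℂ, sin(ζ) = w has a solution ζ ∈ ℂ (e.g., via the complex inverse arcsin). With ζ = −5z this gives z = ζ/(-5). Then -1·sin(−5z) takes every value in -1·ℂ = ℂ, and adding -1 is a bijection of ℂ. So f is surjective and omits no value. (Note: only on the real line is sin bounded by [−1, 1].)

Omitted value: no value.


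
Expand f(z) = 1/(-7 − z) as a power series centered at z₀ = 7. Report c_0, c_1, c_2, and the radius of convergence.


Let w = z − z₀, so z = z₀ + w.
Then -7 − z = -7 − (z₀ + w) = (-7 − z₀) − w = -14 − w.
f(z) = 1/(-14 − w) = (1/(-14)) · 1/(1 − w/(-14)) = Σ_{n≥0} w^n / (-14)^(n+1).
So c_n = 1/(-14)^(n+1):
  c_0 = 1/(-14)^1 = -1/14.
  c_1 = 1/(-14)^2 = 1/196.
  c_2 = 1/(-14)^3 = -1/2744.
The series is valid for |w/d| < 1, i.e. |z − z₀| < |d|.
Radius of convergence: R = |-7 − z₀| = |-14| = 14 (distance from z₀ to the singularity z = -7).

c_0 = -1/14, c_1 = 1/196, c_2 = -1/2744; R = 14.


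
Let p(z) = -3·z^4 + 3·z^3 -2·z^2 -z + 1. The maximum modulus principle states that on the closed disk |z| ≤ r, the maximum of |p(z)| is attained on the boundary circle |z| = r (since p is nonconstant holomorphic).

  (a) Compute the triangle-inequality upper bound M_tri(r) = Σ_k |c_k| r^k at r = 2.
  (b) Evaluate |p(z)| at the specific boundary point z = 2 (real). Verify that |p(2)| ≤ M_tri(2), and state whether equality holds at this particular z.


Coefficients: c_0 = 1, c_1 = -1, c_2 = -2, c_3 = 3, c_4 = -3. Radius r = 2.
Part (a). Triangle bound: M_tri(r) = Σ_k |c_k| r^k
  = |1|·2^0 + |-1|·2^1 + |-2|·2^2 + |3|·2^3 + |-3|·2^4
  = 1 + 2 + 8 + 24 + 48 = 83.
This bounds M(r) := max_{|z|=r} |p(z)| from above; equality holds iff all terms c_k z^k can be made to align in phase at a single z on |z|=r.
Part (b). At z = 2 (real, on the circle |z| = r):
  p(2) = (1)·2^0 + (-1)·2^1 + (-2)·2^2 + (3)·2^3 + (-3)·2^4 = -33.
  |p(2)| = 33.
Check: |p(2)| = 33 ≤ 83 = M_tri(2). ✓ Equality does not hold at z = 2 (the coefficients have mixed signs, so the terms do not all align in phase there).

M_tri(2) = 83; |p(2)| = 33; equality at z=2: no.


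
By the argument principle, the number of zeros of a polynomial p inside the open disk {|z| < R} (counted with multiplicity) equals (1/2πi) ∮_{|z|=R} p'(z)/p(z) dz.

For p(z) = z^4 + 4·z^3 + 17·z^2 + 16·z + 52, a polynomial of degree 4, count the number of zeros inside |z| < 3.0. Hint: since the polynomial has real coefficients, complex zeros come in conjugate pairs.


The zeros of p are: (0 + 2i), (0 - 2i), (-2 + 3i), (-2 - 3i).
Their magnitudes are: 2, 2, 3.606, 3.606.
Zeros with |z| < R = 3.0: (0 + 2i), (0 - 2i).
Count = 2.
By the argument principle, (1/2πi) ∮_{|z|=R} p'(z)/p(z) dz equals exactly this count.

Number of zeros inside |z| < 3.0: 2.


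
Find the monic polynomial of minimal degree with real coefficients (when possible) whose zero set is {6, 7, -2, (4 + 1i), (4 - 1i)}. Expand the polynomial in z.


The polynomial is p(z) = ∏_{α ∈ S} (z − α), where S = {6, 7, -2, (4 + 1i), (4 - 1i)}.
Expanding the product yields: p(z) = z^5 -19·z^4 + 121·z^3 -231·z^2 -400·z + 1428.
Note conjugate pairs combine to real quadratics: (z − (4+1i))(z − (4−1i)) = z² − 8z + 17.
The resulting polynomial has degree 5 and real coefficients as required.

p(z) = z^5 -19·z^4 + 121·z^3 -231·z^2 -400·z + 1428.


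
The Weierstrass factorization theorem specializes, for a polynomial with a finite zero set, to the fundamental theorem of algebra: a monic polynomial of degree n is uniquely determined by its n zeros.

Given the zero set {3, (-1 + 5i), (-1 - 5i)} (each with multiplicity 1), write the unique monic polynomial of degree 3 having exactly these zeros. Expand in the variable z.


The polynomial is p(z) = ∏_{α ∈ S} (z − α), where S = {3, (-1 + 5i), (-1 - 5i)}.
Expanding the product yields: p(z) = z^3 -z^2 + 20·z -78.
Note conjugate pairs combine to real quadratics: (z − (-1+5i))(z − (-1−5i)) = z² + 2z + 26.
The resulting polynomial has degree 3 and real coefficients as required.

p(z) = z^3 -z^2 + 20·z -78.


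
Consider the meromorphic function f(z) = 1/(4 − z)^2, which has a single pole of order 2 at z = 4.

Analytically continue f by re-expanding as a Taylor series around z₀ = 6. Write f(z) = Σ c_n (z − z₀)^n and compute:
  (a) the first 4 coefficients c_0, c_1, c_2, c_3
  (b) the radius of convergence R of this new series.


Let w = z − z₀, so z = z₀ + w.
Then 4 − z = 4 − (z₀ + w) = (4 − z₀) − w = -2 − w.
f(z) = 1/(-2 − w)^2 = (1/(-2)^2) · (1 − w/(-2))^{−2}.
By the binomial series (1−u)^{−2} = Σ_{n≥0} C(n+1, 1) u^n for |u|<1, with u = w/(-2):
  c_n = C(n+1, 1) / (-2)^(n+2).
  c_0 = 1/(-2)^2 = 1/4.
  c_1 = 2/(-2)^3 = -1/4.
  c_2 = 3/(-2)^4 = 3/16.
  c_3 = 4/(-2)^5 = -1/8.
The series is valid for |w/d| < 1, i.e. |z − z₀| < |d|.
Radius of convergence: R = |4 − z₀| = |-2| = 2 (distance from z₀ to the singularity z = 4).

c_0 = 1/4, c_1 = -1/4, c_2 = 3/16, c_3 = -1/8; R = 2.


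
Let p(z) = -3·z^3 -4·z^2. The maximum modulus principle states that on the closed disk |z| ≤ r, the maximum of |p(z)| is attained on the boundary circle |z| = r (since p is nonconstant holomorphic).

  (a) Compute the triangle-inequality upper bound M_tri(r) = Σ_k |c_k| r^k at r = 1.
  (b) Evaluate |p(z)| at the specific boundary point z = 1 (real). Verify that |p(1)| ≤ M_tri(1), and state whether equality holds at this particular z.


Coefficients: c_0 = 0, c_1 = 0, c_2 = -4, c_3 = -3. Radius r = 1.
Part (a). Triangle bound: M_tri(r) = Σ_k |c_k| r^k
  = |0|·1^0 + |0|·1^1 + |-4|·1^2 + |-3|·1^3
  = 0 + 0 + 4 + 3 = 7.
This bounds M(r) := max_{|z|=r} |p(z)| from above; equality holds iff all terms c_k z^k can be made to align in phase at a single z on |z|=r.
Part (b). At z = 1 (real, on the circle |z| = r):
  p(1) = (0)·1^0 + (0)·1^1 + (-4)·1^2 + (-3)·1^3 = -7.
  |p(1)| = 7.
Since all nonzero coefficients share the same sign, |p(1)| = 7 = M_tri(1); the triangle bound is attained at z = 1, so in fact M(r) = 7.

M_tri(1) = 7; |p(1)| = 7; equality at z=1: yes.


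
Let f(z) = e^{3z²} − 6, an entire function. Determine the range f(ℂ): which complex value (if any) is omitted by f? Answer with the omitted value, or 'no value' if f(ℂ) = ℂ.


Little Picard bounds the complement of f(ℂ) to at most one point.
The exponent g(z) = 3z² is a nonconstant polynomial, hence surjective onto ℂ. So e^{g(z)} takes every value in {e^w : w ∈ ℂ} = ℂ ∖ {0}. Adding -6 shifts the range to ℂ ∖ {-6}. f omits exactly -6.

Omitted value: -6.


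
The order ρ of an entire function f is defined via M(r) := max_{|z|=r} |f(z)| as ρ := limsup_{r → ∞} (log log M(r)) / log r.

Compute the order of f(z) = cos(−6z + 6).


cos(w) is a linear combination of e^{iw} and e^{−iw} (or e^w, e^{−w} in the hyperbolic case), so |cos(w)| ≤ e^{|w|}. With w = −6z + 6, |w| ≤ 6|z| + 6 = 6r + 6 on |z| = r, giving M(r) ≤ e^{6r + 6}, so ρ ≤ 1. On a suitable ray (z = it for sin/cos; z = t for sinh/cosh, t real → ∞), |cos(−6z + 6)| grows like e^{6|t|}/2, so ρ ≥ 1. Hence ρ = 1.
Therefore ρ = 1.

Order ρ = 1.


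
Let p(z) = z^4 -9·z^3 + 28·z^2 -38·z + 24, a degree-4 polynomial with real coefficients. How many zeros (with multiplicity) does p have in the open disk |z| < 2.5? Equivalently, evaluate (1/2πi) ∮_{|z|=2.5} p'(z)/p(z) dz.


The zeros of p are: (1 + 1i), (1 - 1i), 3, 4.
Their magnitudes are: 1.414, 1.414, 3, 4.
Zeros with |z| < R = 2.5: (1 + 1i), (1 - 1i).
Count = 2.
By the argument principle, (1/2πi) ∮_{|z|=R} p'(z)/p(z) dz equals exactly this count.

Number of zeros inside |z| < 2.5: 2.


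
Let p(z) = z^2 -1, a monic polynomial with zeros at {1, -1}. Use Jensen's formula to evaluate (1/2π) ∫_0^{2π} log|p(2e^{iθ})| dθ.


Zeros: -1, 1; r = 2.
Inside |z| < r: -1, 1. Outside (|z| ≥ r): ∅.
p(0) = -1, so log|p(0)| = log(1) = 0.0000.
Apply Jensen: I(r) = log|p(0)| + Σ_k log(r/|z_k|), summed over zeros inside |z| < r.
  log(r/|z_k|) for z_k = 1: log(2/1) = 0.6931
  log(r/|z_k|) for z_k = -1: log(2/1) = 0.6931
Sum over inside zeros: 1.3863.
I(r) = log|p(0)| + (inside sum) = 0.0000 + 1.3863 = 1.3863.
Closed form (all zeros inside, monic): I(r) = n·log(r) = 2·log(2) = 1.3863. ✓

I(r) ≈ 1.3863.


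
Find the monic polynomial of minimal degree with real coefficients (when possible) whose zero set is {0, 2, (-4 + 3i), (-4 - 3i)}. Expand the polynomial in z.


The polynomial is p(z) = ∏_{α ∈ S} (z − α), where S = {0, 2, (-4 + 3i), (-4 - 3i)}.
Expanding the product yields: p(z) = z^4 + 6·z^3 + 9·z^2 -50·z.
Note conjugate pairs combine to real quadratics: (z − (-4+3i))(z − (-4−3i)) = z² + 8z + 25.
The resulting polynomial has degree 4 and real coefficients as required.

p(z) = z^4 + 6·z^3 + 9·z^2 -50·z.


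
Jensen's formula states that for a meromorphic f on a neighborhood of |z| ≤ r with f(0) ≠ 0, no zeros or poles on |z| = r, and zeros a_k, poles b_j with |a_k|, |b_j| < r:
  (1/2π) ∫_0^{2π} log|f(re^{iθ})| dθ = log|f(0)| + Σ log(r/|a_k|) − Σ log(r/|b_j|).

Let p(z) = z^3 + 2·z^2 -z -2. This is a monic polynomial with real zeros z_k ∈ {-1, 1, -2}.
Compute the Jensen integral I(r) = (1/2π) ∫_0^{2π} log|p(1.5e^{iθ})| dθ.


Zeros: -2, -1, 1; r = 1.5.
Inside |z| < r: -1, 1. Outside (|z| ≥ r): -2.
p(0) = -2, so log|p(0)| = log(2) = 0.6931.
Apply Jensen: I(r) = log|p(0)| + Σ_k log(r/|z_k|), summed over zeros inside |z| < r.
  log(r/|z_k|) for z_k = -1: log(1.5/1) = 0.4055
  log(r/|z_k|) for z_k = 1: log(1.5/1) = 0.4055
  Outside zeros (-2) contribute nothing to the Jensen sum.
Sum over inside zeros: 0.8109.
I(r) = log|p(0)| + (inside sum) = 0.6931 + 0.8109 = 1.5041.
Note: since some zeros are outside |z| ≤ r, the simplified n·log(r) form does NOT apply — only the inside zeros contribute.

I(r) ≈ 1.5041.


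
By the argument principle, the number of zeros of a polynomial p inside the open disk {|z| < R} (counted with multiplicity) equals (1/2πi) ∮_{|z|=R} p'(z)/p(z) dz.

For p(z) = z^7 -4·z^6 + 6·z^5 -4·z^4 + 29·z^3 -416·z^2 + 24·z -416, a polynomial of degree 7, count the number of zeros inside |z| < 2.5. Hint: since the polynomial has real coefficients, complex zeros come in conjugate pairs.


The zeros of p are: (-2 + 2i), (-2 - 2i), 4, (0 + 1i), (0 - 1i), (2 + 3i), (2 - 3i).
Their magnitudes are: 2.828, 2.828, 4, 1, 1, 3.606, 3.606.
Zeros with |z| < R = 2.5: (0 + 1i), (0 - 1i).
Count = 2.
By the argument principle, (1/2πi) ∮_{|z|=R} p'(z)/p(z) dz equals exactly this count.

Number of zeros inside |z| < 2.5: 2.


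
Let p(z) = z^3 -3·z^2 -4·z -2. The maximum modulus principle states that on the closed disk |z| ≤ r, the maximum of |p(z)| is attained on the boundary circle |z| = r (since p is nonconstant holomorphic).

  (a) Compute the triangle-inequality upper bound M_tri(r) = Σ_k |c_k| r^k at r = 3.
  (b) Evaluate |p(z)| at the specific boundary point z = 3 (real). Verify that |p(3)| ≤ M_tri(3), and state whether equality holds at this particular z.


Coefficients: c_0 = -2, c_1 = -4, c_2 = -3, c_3 = 1. Radius r = 3.
Part (a). Triangle bound: M_tri(r) = Σ_k |c_k| r^k
  = |-2|·3^0 + |-4|·3^1 + |-3|·3^2 + |1|·3^3
  = 2 + 12 + 27 + 27 = 68.
This bounds M(r) := max_{|z|=r} |p(z)| from above; equality holds iff all terms c_k z^k can be made to align in phase at a single z on |z|=r.
Part (b). At z = 3 (real, on the circle |z| = r):
  p(3) = (-2)·3^0 + (-4)·3^1 + (-3)·3^2 + (1)·3^3 = -14.
  |p(3)| = 14.
Check: |p(3)| = 14 ≤ 68 = M_tri(3). ✓ Equality does not hold at z = 3 (the coefficients have mixed signs, so the terms do not all align in phase there).

M_tri(3) = 68; |p(3)| = 14; equality at z=3: no.


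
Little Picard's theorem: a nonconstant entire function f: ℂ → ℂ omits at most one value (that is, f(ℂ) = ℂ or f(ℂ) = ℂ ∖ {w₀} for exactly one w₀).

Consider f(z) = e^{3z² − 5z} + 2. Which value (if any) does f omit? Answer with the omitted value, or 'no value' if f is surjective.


Little Picard bounds the complement of f(ℂ) to at most one point.
The exponent g(z) = 3z² − 5z is a nonconstant polynomial, hence surjective onto ℂ. So e^{g(z)} takes every value in {e^w : w ∈ ℂ} = ℂ ∖ {0}. Adding 2 shifts the range to ℂ ∖ {2}. f omits exactly 2.

Omitted value: 2.


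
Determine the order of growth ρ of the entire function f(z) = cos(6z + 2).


cos(w) is a linear combination of e^{iw} and e^{−iw} (or e^w, e^{−w} in the hyperbolic case), so |cos(w)| ≤ e^{|w|}. With w = 6z + 2, |w| ≤ 6|z| + 2 = 6r + 2 on |z| = r, giving M(r) ≤ e^{6r + 2}, so ρ ≤ 1. On a suitable ray (z = it for sin/cos; z = t for sinh/cosh, t real → ∞), |cos(6z + 2)| grows like e^{6|t|}/2, so ρ ≥ 1. Hence ρ = 1.
Therefore ρ = 1.

Order ρ = 1.


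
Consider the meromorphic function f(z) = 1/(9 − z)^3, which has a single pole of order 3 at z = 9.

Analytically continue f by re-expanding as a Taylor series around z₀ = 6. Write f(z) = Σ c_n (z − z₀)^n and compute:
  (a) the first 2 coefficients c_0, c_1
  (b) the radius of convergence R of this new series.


Let w = z − z₀, so z = z₀ + w.
Then 9 − z = 9 − (z₀ + w) = (9 − z₀) − w = 3 − w.
f(z) = 1/(3 − w)^3 = (1/(3)^3) · (1 − w/(3))^{−3}.
By the binomial series (1−u)^{−3} = Σ_{n≥0} C(n+2, 2) u^n for |u|<1, with u = w/(3):
  c_n = C(n+2, 2) / (3)^(n+3).
  c_0 = 1/(3)^3 = 1/27.
  c_1 = 3/(3)^4 = 1/27.
The series is valid for |w/d| < 1, i.e. |z − z₀| < |d|.
Radius of convergence: R = |9 − z₀| = |3| = 3 (distance from z₀ to the singularity z = 9).

c_0 = 1/27, c_1 = 1/27; R = 3.


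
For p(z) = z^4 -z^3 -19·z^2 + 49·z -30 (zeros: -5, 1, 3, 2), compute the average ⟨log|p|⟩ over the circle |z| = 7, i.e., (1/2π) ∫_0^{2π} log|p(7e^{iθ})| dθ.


Zeros: -5, 1, 2, 3; r = 7.
Inside |z| < r: -5, 1, 2, 3. Outside (|z| ≥ r): ∅.
p(0) = -30, so log|p(0)| = log(30) = 3.4012.
Apply Jensen: I(r) = log|p(0)| + Σ_k log(r/|z_k|), summed over zeros inside |z| < r.
  log(r/|z_k|) for z_k = -5: log(7/5) = 0.3365
  log(r/|z_k|) for z_k = 1: log(7/1) = 1.9459
  log(r/|z_k|) for z_k = 3: log(7/3) = 0.8473
  log(r/|z_k|) for z_k = 2: log(7/2) = 1.2528
Sum over inside zeros: 4.3824.
I(r) = log|p(0)| + (inside sum) = 3.4012 + 4.3824 = 7.7836.
Closed form (all zeros inside, monic): I(r) = n·log(r) = 4·log(7) = 7.7836. ✓

I(r) ≈ 7.7836.


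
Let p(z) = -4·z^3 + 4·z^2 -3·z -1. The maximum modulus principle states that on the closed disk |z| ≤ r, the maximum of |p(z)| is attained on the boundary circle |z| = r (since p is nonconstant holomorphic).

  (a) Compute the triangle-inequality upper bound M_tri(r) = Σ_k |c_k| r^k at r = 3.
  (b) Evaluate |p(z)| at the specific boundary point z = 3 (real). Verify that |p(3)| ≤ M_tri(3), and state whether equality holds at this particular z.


Coefficients: c_0 = -1, c_1 = -3, c_2 = 4, c_3 = -4. Radius r = 3.
Part (a). Triangle bound: M_tri(r) = Σ_k |c_k| r^k
  = |-1|·3^0 + |-3|·3^1 + |4|·3^2 + |-4|·3^3
  = 1 + 9 + 36 + 108 = 154.
This bounds M(r) := max_{|z|=r} |p(z)| from above; equality holds iff all terms c_k z^k can be made to align in phase at a single z on |z|=r.
Part (b). At z = 3 (real, on the circle |z| = r):
  p(3) = (-1)·3^0 + (-3)·3^1 + (4)·3^2 + (-4)·3^3 = -82.
  |p(3)| = 82.
Check: |p(3)| = 82 ≤ 154 = M_tri(3). ✓ Equality does not hold at z = 3 (the coefficients have mixed signs, so the terms do not all align in phase there).

M_tri(3) = 154; |p(3)| = 82; equality at z=3: no.


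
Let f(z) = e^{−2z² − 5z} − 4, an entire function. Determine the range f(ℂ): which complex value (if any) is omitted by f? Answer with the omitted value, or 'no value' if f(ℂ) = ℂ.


Little Picard bounds the complement of f(ℂ) to at most one point.
The exponent g(z) = −2z² − 5z is a nonconstant polynomial, hence surjective onto ℂ. So e^{g(z)} takes every value in {e^w : w ∈ ℂ} = ℂ ∖ {0}. Adding -4 shifts the range to ℂ ∖ {-4}. f omits exactly -4.

Omitted value: -4.


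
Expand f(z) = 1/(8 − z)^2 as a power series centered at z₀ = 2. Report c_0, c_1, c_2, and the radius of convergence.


Let w = z − z₀, so z = z₀ + w.
Then 8 − z = 8 − (z₀ + w) = (8 − z₀) − w = 6 − w.
f(z) = 1/(6 − w)^2 = (1/(6)^2) · (1 − w/(6))^{−2}.
By the binomial series (1−u)^{−2} = Σ_{n≥0} C(n+1, 1) u^n for |u|<1, with u = w/(6):
  c_n = C(n+1, 1) / (6)^(n+2).
  c_0 = 1/(6)^2 = 1/36.
  c_1 = 2/(6)^3 = 1/108.
  c_2 = 3/(6)^4 = 1/432.
The series is valid for |w/d| < 1, i.e. |z − z₀| < |d|.
Radius of convergence: R = |8 − z₀| = |6| = 6 (distance from z₀ to the singularity z = 8).

c_0 = 1/36, c_1 = 1/108, c_2 = 1/432; R = 6.


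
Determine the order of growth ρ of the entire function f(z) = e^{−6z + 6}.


|e^{−6z + 6}| = e^{Re(-6·z) + 6} ≤ e^{6|z|^1 + 6} = e^{6r^1 + 6} on |z| = r, so ρ ≤ 1. Choosing z on |z|=r so that -6·z is real positive (always possible by picking arg z appropriately) gives |f(z)| = e^{6r^1 + 6}, matching the bound. The additive constant 6 does not affect log log M(r) ~ 1·log r. Hence ρ = 1.
Therefore ρ = 1.

Order ρ = 1.


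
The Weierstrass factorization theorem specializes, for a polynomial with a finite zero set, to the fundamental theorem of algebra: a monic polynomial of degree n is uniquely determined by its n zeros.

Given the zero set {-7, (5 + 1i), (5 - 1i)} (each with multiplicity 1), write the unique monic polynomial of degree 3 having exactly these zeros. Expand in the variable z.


The polynomial is p(z) = ∏_{α ∈ S} (z − α), where S = {-7, (5 + 1i), (5 - 1i)}.
Expanding the product yields: p(z) = z^3 -3·z^2 -44·z + 182.
Note conjugate pairs combine to real quadratics: (z − (5+1i))(z − (5−1i)) = z² − 10z + 26.
The resulting polynomial has degree 3 and real coefficients as required.

p(z) = z^3 -3·z^2 -44·z + 182.


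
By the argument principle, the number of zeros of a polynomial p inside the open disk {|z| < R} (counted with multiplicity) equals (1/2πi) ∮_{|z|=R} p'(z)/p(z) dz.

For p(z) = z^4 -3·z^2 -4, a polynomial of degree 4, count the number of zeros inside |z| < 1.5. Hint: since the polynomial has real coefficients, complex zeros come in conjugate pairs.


The zeros of p are: (0 + 1i), (0 - 1i), -2, 2.
Their magnitudes are: 1, 1, 2, 2.
Zeros with |z| < R = 1.5: (0 + 1i), (0 - 1i).
Count = 2.
By the argument principle, (1/2πi) ∮_{|z|=R} p'(z)/p(z) dz equals exactly this count.

Number of zeros inside |z| < 1.5: 2.


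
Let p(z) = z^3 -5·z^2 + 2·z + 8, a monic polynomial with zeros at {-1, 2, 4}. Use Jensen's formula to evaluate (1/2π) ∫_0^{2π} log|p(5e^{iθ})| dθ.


Zeros: -1, 2, 4; r = 5.
Inside |z| < r: -1, 2, 4. Outside (|z| ≥ r): ∅.
p(0) = 8, so log|p(0)| = log(8) = 2.0794.
Apply Jensen: I(r) = log|p(0)| + Σ_k log(r/|z_k|), summed over zeros inside |z| < r.
  log(r/|z_k|) for z_k = -1: log(5/1) = 1.6094
  log(r/|z_k|) for z_k = 2: log(5/2) = 0.9163
  log(r/|z_k|) for z_k = 4: log(5/4) = 0.2231
Sum over inside zeros: 2.7489.
I(r) = log|p(0)| + (inside sum) = 2.0794 + 2.7489 = 4.8283.
Closed form (all zeros inside, monic): I(r) = n·log(r) = 3·log(5) = 4.8283. ✓

I(r) ≈ 4.8283.


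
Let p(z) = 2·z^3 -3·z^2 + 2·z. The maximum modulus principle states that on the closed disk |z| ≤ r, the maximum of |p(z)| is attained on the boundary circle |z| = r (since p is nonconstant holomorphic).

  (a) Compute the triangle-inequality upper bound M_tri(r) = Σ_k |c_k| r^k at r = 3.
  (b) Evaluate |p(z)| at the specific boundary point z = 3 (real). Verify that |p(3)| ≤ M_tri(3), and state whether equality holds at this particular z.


Coefficients: c_0 = 0, c_1 = 2, c_2 = -3, c_3 = 2. Radius r = 3.
Part (a). Triangle bound: M_tri(r) = Σ_k |c_k| r^k
  = |0|·3^0 + |2|·3^1 + |-3|·3^2 + |2|·3^3
  = 0 + 6 + 27 + 54 = 87.
This bounds M(r) := max_{|z|=r} |p(z)| from above; equality holds iff all terms c_k z^k can be made to align in phase at a single z on |z|=r.
Part (b). At z = 3 (real, on the circle |z| = r):
  p(3) = (0)·3^0 + (2)·3^1 + (-3)·3^2 + (2)·3^3 = 33.
  |p(3)| = 33.
Check: |p(3)| = 33 ≤ 87 = M_tri(3). ✓ Equality does not hold at z = 3 (the coefficients have mixed signs, so the terms do not all align in phase there).

M_tri(3) = 87; |p(3)| = 33; equality at z=3: no.


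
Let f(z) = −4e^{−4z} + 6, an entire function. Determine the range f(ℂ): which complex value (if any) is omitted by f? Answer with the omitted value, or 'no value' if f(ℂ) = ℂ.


Little Picard bounds the complement of f(ℂ) to at most one point.
e^{−4z} is never zero on ℂ, so -4·e^{−4z} takes every value in ℂ ∖ {0}. Adding 6 shifts the range to ℂ ∖ {6}. Thus f omits exactly the value 6.

Omitted value: 6.


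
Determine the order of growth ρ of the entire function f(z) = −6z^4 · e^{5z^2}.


M(r) = max_{|z|=r} |-6|·|z|^4·|e^{5z^2}| = 6·r^4 · e^{5r^2} (the factors attain their maxima compatibly on |z|=r). Then log M(r) = log 6 + 4·log r + 5r^2, dominated by the last term, so log log M(r) ~ 2·log r. The polynomial factor -6z^4 contributes only a log r term and does not affect the order. ρ = 2.
Therefore ρ = 2.

Order ρ = 2.


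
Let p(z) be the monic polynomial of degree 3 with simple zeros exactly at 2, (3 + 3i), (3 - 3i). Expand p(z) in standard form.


The polynomial is p(z) = ∏_{α ∈ S} (z − α), where S = {2, (3 + 3i), (3 - 3i)}.
Expanding the product yields: p(z) = z^3 -8·z^2 + 30·z -36.
Note conjugate pairs combine to real quadratics: (z − (3+3i))(z − (3−3i)) = z² − 6z + 18.
The resulting polynomial has degree 3 and real coefficients as required.

p(z) = z^3 -8·z^2 + 30·z -36.


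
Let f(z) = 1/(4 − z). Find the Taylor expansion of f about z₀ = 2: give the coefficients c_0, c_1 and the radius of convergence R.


Let w = z − z₀, so z = z₀ + w.
Then 4 − z = 4 − (z₀ + w) = (4 − z₀) − w = 2 − w.
f(z) = 1/(2 − w) = (1/(2)) · 1/(1 − w/(2)) = Σ_{n≥0} w^n / (2)^(n+1).
So c_n = 1/(2)^(n+1):
  c_0 = 1/(2)^1 = 1/2.
  c_1 = 1/(2)^2 = 1/4.
The series is valid for |w/d| < 1, i.e. |z − z₀| < |d|.
Radius of convergence: R = |4 − z₀| = |2| = 2 (distance from z₀ to the singularity z = 4).

c_0 = 1/2, c_1 = 1/4; R = 2.


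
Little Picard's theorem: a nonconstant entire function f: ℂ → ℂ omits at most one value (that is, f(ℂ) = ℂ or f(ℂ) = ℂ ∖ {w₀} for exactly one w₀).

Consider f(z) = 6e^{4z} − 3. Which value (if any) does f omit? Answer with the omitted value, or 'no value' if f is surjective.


Little Picard bounds the complement of f(ℂ) to at most one point.
e^{4z} is never zero on ℂ, so 6·e^{4z} takes every value in ℂ ∖ {0}. Adding -3 shifts the range to ℂ ∖ {-3}. Thus f omits exactly the value -3.

Omitted value: -3.


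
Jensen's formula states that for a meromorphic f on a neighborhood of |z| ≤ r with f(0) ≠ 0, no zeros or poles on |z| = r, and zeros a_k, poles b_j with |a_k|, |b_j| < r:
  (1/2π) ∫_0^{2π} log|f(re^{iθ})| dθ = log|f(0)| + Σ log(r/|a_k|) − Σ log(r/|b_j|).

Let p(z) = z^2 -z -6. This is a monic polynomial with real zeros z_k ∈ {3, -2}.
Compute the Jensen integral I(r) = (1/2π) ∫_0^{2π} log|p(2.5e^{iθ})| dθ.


Zeros: -2, 3; r = 2.5.
Inside |z| < r: -2. Outside (|z| ≥ r): 3.
p(0) = -6, so log|p(0)| = log(6) = 1.7918.
Apply Jensen: I(r) = log|p(0)| + Σ_k log(r/|z_k|), summed over zeros inside |z| < r.
  log(r/|z_k|) for z_k = -2: log(2.5/2) = 0.2231
  Outside zeros (3) contribute nothing to the Jensen sum.
Sum over inside zeros: 0.2231.
I(r) = log|p(0)| + (inside sum) = 1.7918 + 0.2231 = 2.0149.
Note: since some zeros are outside |z| ≤ r, the simplified n·log(r) form does NOT apply — only the inside zeros contribute.

I(r) ≈ 2.0149.


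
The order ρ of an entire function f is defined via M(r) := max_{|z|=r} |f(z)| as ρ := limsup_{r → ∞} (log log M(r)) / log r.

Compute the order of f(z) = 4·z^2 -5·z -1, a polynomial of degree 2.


|f(z)| ≤ Σ|c_k|·r^k = O(r^2) as r → ∞. Polynomial growth is O(e^{r^ε}) for every ε > 0 (since r^2/e^{r^ε} → 0), so ρ ≤ ε for all ε > 0, i.e. ρ = 0. Every nonconstant polynomial has order 0.
Therefore ρ = 0.

Order ρ = 0.


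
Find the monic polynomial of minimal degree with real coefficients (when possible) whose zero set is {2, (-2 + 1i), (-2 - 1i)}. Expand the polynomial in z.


The polynomial is p(z) = ∏_{α ∈ S} (z − α), where S = {2, (-2 + 1i), (-2 - 1i)}.
Expanding the product yields: p(z) = z^3 + 2·z^2 -3·z -10.
Note conjugate pairs combine to real quadratics: (z − (-2+1i))(z − (-2−1i)) = z² + 4z + 5.
The resulting polynomial has degree 3 and real coefficients as required.

p(z) = z^3 + 2·z^2 -3·z -10.


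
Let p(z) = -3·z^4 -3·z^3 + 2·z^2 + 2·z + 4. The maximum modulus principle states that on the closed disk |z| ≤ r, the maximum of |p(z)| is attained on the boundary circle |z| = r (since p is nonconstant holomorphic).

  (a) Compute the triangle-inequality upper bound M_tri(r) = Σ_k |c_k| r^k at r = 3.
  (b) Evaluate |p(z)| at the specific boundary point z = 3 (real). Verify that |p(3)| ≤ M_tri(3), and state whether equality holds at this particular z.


Coefficients: c_0 = 4, c_1 = 2, c_2 = 2, c_3 = -3, c_4 = -3. Radius r = 3.
Part (a). Triangle bound: M_tri(r) = Σ_k |c_k| r^k
  = |4|·3^0 + |2|·3^1 + |2|·3^2 + |-3|·3^3 + |-3|·3^4
  = 4 + 6 + 18 + 81 + 243 = 352.
This bounds M(r) := max_{|z|=r} |p(z)| from above; equality holds iff all terms c_k z^k can be made to align in phase at a single z on |z|=r.
Part (b). At z = 3 (real, on the circle |z| = r):
  p(3) = (4)·3^0 + (2)·3^1 + (2)·3^2 + (-3)·3^3 + (-3)·3^4 = -296.
  |p(3)| = 296.
Check: |p(3)| = 296 ≤ 352 = M_tri(3). ✓ Equality does not hold at z = 3 (the coefficients have mixed signs, so the terms do not all align in phase there).

M_tri(3) = 352; |p(3)| = 296; equality at z=3: no.


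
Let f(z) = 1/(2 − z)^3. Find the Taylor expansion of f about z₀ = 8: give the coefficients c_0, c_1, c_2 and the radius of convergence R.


Let w = z − z₀, so z = z₀ + w.
Then 2 − z = 2 − (z₀ + w) = (2 − z₀) − w = -6 − w.
f(z) = 1/(-6 − w)^3 = (1/(-6)^3) · (1 − w/(-6))^{−3}.
By the binomial series (1−u)^{−3} = Σ_{n≥0} C(n+2, 2) u^n for |u|<1, with u = w/(-6):
  c_n = C(n+2, 2) / (-6)^(n+3).
  c_0 = 1/(-6)^3 = -1/216.
  c_1 = 3/(-6)^4 = 1/432.
  c_2 = 6/(-6)^5 = -1/1296.
The series is valid for |w/d| < 1, i.e. |z − z₀| < |d|.
Radius of convergence: R = |2 − z₀| = |-6| = 6 (distance from z₀ to the singularity z = 2).

c_0 = -1/216, c_1 = 1/432, c_2 = -1/1296; R = 6.


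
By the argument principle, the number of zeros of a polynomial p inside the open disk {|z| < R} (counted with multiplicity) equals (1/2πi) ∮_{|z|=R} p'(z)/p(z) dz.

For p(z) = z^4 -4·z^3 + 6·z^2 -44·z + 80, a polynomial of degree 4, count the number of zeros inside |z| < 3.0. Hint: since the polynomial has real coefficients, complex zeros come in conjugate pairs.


The zeros of p are: 2, (-1 + 3i), (-1 - 3i), 4.
Their magnitudes are: 2, 3.162, 3.162, 4.
Zeros with |z| < R = 3.0: 2.
Count = 1.
By the argument principle, (1/2πi) ∮_{|z|=R} p'(z)/p(z) dz equals exactly this count.

Number of zeros inside |z| < 3.0: 1.


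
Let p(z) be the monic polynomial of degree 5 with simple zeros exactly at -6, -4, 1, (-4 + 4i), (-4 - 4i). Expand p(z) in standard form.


The polynomial is p(z) = ∏_{α ∈ S} (z − α), where S = {-6, -4, 1, (-4 + 4i), (-4 - 4i)}.
Expanding the product yields: p(z) = z^5 + 17·z^4 + 118·z^3 + 376·z^2 + 256·z -768.
Note conjugate pairs combine to real quadratics: (z − (-4+4i))(z − (-4−4i)) = z² + 8z + 32.
The resulting polynomial has degree 5 and real coefficients as required.

p(z) = z^5 + 17·z^4 + 118·z^3 + 376·z^2 + 256·z -768.


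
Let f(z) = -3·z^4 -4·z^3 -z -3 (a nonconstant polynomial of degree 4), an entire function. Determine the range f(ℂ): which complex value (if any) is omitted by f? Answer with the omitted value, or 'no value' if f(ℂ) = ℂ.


Little Picard bounds the complement of f(ℂ) to at most one point.
For every w ∈ ℂ, the equation p(z) − w = 0 is a nonconstant polynomial in z and hence has at least one root by the fundamental theorem of algebra. So p is surjective onto ℂ, omitting no value.

Omitted value: no value.


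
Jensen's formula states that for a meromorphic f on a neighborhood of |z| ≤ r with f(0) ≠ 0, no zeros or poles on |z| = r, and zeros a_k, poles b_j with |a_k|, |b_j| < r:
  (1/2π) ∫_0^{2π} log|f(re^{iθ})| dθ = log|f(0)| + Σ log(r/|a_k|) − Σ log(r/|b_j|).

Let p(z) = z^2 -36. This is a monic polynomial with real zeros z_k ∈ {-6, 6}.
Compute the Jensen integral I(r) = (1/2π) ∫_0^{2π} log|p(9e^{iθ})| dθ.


Zeros: -6, 6; r = 9.
Inside |z| < r: -6, 6. Outside (|z| ≥ r): ∅.
p(0) = -36, so log|p(0)| = log(36) = 3.5835.
Apply Jensen: I(r) = log|p(0)| + Σ_k log(r/|z_k|), summed over zeros inside |z| < r.
  log(r/|z_k|) for z_k = -6: log(9/6) = 0.4055
  log(r/|z_k|) for z_k = 6: log(9/6) = 0.4055
Sum over inside zeros: 0.8109.
I(r) = log|p(0)| + (inside sum) = 3.5835 + 0.8109 = 4.3944.
Closed form (all zeros inside, monic): I(r) = n·log(r) = 2·log(9) = 4.3944. ✓

I(r) ≈ 4.3944.


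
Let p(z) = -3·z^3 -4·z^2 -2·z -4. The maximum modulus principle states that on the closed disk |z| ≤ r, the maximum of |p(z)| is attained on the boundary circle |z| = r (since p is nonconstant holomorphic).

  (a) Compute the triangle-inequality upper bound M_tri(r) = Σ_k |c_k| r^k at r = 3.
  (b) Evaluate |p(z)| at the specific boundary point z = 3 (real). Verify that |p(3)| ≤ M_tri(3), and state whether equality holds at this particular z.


Coefficients: c_0 = -4, c_1 = -2, c_2 = -4, c_3 = -3. Radius r = 3.
Part (a). Triangle bound: M_tri(r) = Σ_k |c_k| r^k
  = |-4|·3^0 + |-2|·3^1 + |-4|·3^2 + |-3|·3^3
  = 4 + 6 + 36 + 81 = 127.
This bounds M(r) := max_{|z|=r} |p(z)| from above; equality holds iff all terms c_k z^k can be made to align in phase at a single z on |z|=r.
Part (b). At z = 3 (real, on the circle |z| = r):
  p(3) = (-4)·3^0 + (-2)·3^1 + (-4)·3^2 + (-3)·3^3 = -127.
  |p(3)| = 127.
Since all nonzero coefficients share the same sign, |p(3)| = 127 = M_tri(3); the triangle bound is attained at z = 3, so in fact M(r) = 127.

M_tri(3) = 127; |p(3)| = 127; equality at z=3: yes.


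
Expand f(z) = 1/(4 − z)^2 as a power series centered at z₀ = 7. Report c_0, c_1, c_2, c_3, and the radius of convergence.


Let w = z − z₀, so z = z₀ + w.
Then 4 − z = 4 − (z₀ + w) = (4 − z₀) − w = -3 − w.
f(z) = 1/(-3 − w)^2 = (1/(-3)^2) · (1 − w/(-3))^{−2}.
By the binomial series (1−u)^{−2} = Σ_{n≥0} C(n+1, 1) u^n for |u|<1, with u = w/(-3):
  c_n = C(n+1, 1) / (-3)^(n+2).
  c_0 = 1/(-3)^2 = 1/9.
  c_1 = 2/(-3)^3 = -2/27.
  c_2 = 3/(-3)^4 = 1/27.
  c_3 = 4/(-3)^5 = -4/243.
The series is valid for |w/d| < 1, i.e. |z − z₀| < |d|.
Radius of convergence: R = |4 − z₀| = |-3| = 3 (distance from z₀ to the singularity z = 4).

c_0 = 1/9, c_1 = -2/27, c_2 = 1/27, c_3 = -4/243; R = 3.


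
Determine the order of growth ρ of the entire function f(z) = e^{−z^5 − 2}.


|e^{−z^5 − 2}| = e^{Re(-1·z^5) + -2} ≤ e^{1|z|^5 + -2} = e^{1r^5 + -2} on |z| = r, so ρ ≤ 5. Choosing z on |z|=r so that -1·z^5 is real positive (always possible by picking arg z appropriately) gives |f(z)| = e^{1r^5 + -2}, matching the bound. The additive constant -2 does not affect log log M(r) ~ 5·log r. Hence ρ = 5.
Therefore ρ = 5.

Order ρ = 5.


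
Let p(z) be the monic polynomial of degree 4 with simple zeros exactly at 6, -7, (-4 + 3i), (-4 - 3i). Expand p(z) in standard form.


The polynomial is p(z) = ∏_{α ∈ S} (z − α), where S = {6, -7, (-4 + 3i), (-4 - 3i)}.
Expanding the product yields: p(z) = z^4 + 9·z^3 -9·z^2 -311·z -1050.
Note conjugate pairs combine to real quadratics: (z − (-4+3i))(z − (-4−3i)) = z² + 8z + 25.
The resulting polynomial has degree 4 and real coefficients as required.

p(z) = z^4 + 9·z^3 -9·z^2 -311·z -1050.


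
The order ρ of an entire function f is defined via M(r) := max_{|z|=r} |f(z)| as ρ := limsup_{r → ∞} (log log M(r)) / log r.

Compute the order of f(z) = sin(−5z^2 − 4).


Write sin(w) = (e^{iw} ± e^{−iw})/(2 or 2i), so |sin(w)| ≤ e^{|w|}. With w = −5z^2 − 4, |w| ≤ 5r^2 + 4 on |z|=r, giving M(r) ≤ e^{5r^2 + 4} and ρ ≤ 2. For the lower bound, choose z on |z|=r with -5z^2 purely imaginary of modulus 5r^2; then |sin(−5z^2 − 4)| grows like e^{5r^2}/2, so ρ ≥ 2. Hence ρ = 2.
Therefore ρ = 2.

Order ρ = 2.


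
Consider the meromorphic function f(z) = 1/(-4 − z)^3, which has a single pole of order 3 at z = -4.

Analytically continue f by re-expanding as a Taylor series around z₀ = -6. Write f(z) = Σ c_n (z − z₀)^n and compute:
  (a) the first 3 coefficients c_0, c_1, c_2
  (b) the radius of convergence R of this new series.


Let w = z − z₀, so z = z₀ + w.
Then -4 − z = -4 − (z₀ + w) = (-4 − z₀) − w = 2 − w.
f(z) = 1/(2 − w)^3 = (1/(2)^3) · (1 − w/(2))^{−3}.
By the binomial series (1−u)^{−3} = Σ_{n≥0} C(n+2, 2) u^n for |u|<1, with u = w/(2):
  c_n = C(n+2, 2) / (2)^(n+3).
  c_0 = 1/(2)^3 = 1/8.
  c_1 = 3/(2)^4 = 3/16.
  c_2 = 6/(2)^5 = 3/16.
The series is valid for |w/d| < 1, i.e. |z − z₀| < |d|.
Radius of convergence: R = |-4 − z₀| = |2| = 2 (distance from z₀ to the singularity z = -4).

c_0 = 1/8, c_1 = 3/16, c_2 = 3/16; R = 2.


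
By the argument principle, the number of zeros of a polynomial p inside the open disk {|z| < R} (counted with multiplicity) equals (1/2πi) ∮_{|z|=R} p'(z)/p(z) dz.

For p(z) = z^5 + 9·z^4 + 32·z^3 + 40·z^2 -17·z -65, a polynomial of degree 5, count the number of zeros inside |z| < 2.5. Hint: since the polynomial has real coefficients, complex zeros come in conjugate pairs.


The zeros of p are: (-2 + 1i), (-2 - 1i), 1, (-3 + 2i), (-3 - 2i).
Their magnitudes are: 2.236, 2.236, 1, 3.606, 3.606.
Zeros with |z| < R = 2.5: (-2 + 1i), (-2 - 1i), 1.
Count = 3.
By the argument principle, (1/2πi) ∮_{|z|=R} p'(z)/p(z) dz equals exactly this count.

Number of zeros inside |z| < 2.5: 3.


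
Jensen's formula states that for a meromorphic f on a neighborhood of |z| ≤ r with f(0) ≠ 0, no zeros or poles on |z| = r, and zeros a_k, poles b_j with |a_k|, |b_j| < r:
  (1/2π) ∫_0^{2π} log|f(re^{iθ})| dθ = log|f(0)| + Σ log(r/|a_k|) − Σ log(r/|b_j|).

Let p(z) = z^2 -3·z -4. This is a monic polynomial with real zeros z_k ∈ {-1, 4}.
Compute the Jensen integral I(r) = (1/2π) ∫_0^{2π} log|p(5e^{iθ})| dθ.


Zeros: -1, 4; r = 5.
Inside |z| < r: -1, 4. Outside (|z| ≥ r): ∅.
p(0) = -4, so log|p(0)| = log(4) = 1.3863.
Apply Jensen: I(r) = log|p(0)| + Σ_k log(r/|z_k|), summed over zeros inside |z| < r.
  log(r/|z_k|) for z_k = -1: log(5/1) = 1.6094
  log(r/|z_k|) for z_k = 4: log(5/4) = 0.2231
Sum over inside zeros: 1.8326.
I(r) = log|p(0)| + (inside sum) = 1.3863 + 1.8326 = 3.2189.
Closed form (all zeros inside, monic): I(r) = n·log(r) = 2·log(5) = 3.2189. ✓

I(r) ≈ 3.2189.


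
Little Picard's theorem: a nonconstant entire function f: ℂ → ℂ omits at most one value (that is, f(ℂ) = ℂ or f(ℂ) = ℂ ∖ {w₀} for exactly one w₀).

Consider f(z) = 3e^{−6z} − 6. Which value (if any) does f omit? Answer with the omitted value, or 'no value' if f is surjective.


Little Picard bounds the complement of f(ℂ) to at most one point.
e^{−6z} is never zero on ℂ, so 3·e^{−6z} takes every value in ℂ ∖ {0}. Adding -6 shifts the range to ℂ ∖ {-6}. Thus f omits exactly the value -6.

Omitted value: -6.
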